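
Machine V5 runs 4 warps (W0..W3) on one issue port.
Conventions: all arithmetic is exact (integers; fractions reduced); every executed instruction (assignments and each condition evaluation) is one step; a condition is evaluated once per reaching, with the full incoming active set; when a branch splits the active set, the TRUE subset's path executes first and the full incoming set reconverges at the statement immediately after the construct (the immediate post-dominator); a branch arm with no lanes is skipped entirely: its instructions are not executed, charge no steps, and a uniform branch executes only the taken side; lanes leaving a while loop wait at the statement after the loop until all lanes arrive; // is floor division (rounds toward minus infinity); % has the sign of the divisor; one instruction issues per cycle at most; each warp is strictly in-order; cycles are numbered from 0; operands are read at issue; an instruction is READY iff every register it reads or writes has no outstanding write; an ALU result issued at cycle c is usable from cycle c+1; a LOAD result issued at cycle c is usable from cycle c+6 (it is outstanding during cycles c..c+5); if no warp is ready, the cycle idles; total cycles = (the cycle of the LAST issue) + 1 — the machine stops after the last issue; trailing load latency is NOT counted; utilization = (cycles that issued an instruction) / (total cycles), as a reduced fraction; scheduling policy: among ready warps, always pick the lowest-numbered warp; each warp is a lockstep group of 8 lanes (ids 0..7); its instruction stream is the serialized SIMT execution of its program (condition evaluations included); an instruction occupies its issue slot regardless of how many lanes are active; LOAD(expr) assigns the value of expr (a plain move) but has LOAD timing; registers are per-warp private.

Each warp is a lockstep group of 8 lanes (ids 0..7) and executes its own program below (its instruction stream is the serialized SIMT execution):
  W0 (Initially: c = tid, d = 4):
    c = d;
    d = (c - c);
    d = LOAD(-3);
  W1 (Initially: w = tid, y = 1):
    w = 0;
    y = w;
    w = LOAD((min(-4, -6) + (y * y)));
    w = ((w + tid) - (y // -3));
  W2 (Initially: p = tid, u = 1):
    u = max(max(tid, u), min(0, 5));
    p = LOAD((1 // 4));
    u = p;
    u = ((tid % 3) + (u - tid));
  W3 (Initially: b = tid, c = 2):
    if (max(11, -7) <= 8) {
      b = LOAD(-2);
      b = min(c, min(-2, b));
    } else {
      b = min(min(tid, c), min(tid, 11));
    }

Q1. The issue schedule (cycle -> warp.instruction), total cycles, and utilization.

cycle 0: W0.I0
cycle 1: W0.I1
cycle 2: W0.I2
cycle 3: W1.I0
cycle 4: W1.I1
cycle 5: W1.I2
cycle 6: W2.I0
cycle 7: W2.I1
cycle 8: W3.I0
cycle 9: W3.I1
cycle 10: idle
cycle 11: W1.I3
cycle 12: idle
cycle 13: W2.I2
cycle 14: W2.I3

Answer: 15 cycles, utilization 13/15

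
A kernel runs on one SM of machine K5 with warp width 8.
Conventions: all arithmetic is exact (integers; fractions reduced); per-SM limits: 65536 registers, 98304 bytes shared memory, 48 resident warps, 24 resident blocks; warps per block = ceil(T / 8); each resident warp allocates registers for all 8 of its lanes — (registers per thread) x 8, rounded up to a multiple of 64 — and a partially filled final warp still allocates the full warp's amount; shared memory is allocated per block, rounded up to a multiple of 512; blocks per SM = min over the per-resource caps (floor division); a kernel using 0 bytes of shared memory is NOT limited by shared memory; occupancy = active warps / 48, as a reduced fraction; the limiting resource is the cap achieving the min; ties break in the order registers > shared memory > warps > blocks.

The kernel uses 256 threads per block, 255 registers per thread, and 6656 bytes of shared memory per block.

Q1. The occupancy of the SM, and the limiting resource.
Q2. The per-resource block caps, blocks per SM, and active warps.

Answer: occupancy 2/3, limited by registers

registers: 1 block
shared memory: 14 blocks
warps: 1 block
blocks: 24 blocks

Answer: 1 block, 32 active warps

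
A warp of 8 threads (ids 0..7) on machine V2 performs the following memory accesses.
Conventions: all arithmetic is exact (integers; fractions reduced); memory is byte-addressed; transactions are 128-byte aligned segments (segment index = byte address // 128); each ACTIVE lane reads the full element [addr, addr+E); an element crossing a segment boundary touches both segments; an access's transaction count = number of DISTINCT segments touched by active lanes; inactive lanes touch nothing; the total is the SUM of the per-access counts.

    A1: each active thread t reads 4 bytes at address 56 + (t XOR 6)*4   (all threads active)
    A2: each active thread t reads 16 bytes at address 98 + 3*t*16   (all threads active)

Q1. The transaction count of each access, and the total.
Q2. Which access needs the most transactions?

A1: 1 transaction
A2: 4 transactions

Answer: 1,4; total 5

Answer: A2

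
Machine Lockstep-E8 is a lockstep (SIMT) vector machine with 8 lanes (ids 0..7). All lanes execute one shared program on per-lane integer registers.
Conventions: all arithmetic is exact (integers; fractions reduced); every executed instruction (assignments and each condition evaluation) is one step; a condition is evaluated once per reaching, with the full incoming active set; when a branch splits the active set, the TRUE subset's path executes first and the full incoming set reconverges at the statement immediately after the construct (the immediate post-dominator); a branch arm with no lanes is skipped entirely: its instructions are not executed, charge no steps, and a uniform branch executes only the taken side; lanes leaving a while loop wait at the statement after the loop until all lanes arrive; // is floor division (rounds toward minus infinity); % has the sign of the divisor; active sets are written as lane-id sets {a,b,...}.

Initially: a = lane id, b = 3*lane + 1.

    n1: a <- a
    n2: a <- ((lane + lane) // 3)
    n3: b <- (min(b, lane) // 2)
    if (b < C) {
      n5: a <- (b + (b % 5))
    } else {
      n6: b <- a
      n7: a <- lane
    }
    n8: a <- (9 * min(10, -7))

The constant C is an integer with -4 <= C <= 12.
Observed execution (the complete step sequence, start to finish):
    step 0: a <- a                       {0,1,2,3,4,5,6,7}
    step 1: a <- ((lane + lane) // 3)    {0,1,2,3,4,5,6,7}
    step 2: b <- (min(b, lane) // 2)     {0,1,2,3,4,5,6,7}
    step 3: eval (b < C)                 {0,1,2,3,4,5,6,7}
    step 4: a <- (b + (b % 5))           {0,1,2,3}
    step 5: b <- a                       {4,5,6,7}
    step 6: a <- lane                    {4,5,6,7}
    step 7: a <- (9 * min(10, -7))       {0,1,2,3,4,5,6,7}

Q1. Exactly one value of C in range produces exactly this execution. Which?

Answer: C = 2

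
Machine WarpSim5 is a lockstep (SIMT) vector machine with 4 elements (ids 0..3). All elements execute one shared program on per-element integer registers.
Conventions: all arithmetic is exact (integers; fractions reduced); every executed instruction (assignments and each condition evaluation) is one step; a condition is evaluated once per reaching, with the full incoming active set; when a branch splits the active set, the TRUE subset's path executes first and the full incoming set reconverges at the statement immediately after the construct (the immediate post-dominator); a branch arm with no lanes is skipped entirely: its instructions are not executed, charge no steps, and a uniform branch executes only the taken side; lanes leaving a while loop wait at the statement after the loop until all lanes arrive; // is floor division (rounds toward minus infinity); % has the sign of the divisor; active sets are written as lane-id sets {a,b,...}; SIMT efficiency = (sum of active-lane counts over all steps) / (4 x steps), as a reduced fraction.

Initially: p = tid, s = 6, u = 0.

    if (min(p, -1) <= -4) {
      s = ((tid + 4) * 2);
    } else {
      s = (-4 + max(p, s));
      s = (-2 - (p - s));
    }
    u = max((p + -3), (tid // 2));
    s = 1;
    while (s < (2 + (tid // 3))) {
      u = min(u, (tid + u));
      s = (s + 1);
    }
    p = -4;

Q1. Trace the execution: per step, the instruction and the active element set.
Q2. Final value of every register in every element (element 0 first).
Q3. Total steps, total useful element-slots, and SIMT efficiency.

step 0: eval (min(p, -1) <= -4)      {0,1,2,3}
step 1: s <- (-4 + max(p, s))        {0,1,2,3}
step 2: s <- (-2 - (p - s))          {0,1,2,3}
step 3: u <- max((p + -3), (tid // 2)) {0,1,2,3}
step 4: s <- 1                       {0,1,2,3}
step 5: eval (s < (2 + (tid // 3)))  {0,1,2,3}
step 6: u <- min(u, (tid + u))       {0,1,2,3}
step 7: s <- (s + 1)                 {0,1,2,3}
step 8: eval (s < (2 + (tid // 3)))  {0,1,2,3}
step 9: u <- min(u, (tid + u))       {3}
step 10: s <- (s + 1)                 {3}
step 11: eval (s < (2 + (tid // 3)))  {3}
step 12: p <- -4                      {0,1,2,3}

Answer: 13 steps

p: -4,-4,-4,-4
s: 2,2,2,3
u: 0,0,1,1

steps = 13; useful = 43; efficiency = 43/52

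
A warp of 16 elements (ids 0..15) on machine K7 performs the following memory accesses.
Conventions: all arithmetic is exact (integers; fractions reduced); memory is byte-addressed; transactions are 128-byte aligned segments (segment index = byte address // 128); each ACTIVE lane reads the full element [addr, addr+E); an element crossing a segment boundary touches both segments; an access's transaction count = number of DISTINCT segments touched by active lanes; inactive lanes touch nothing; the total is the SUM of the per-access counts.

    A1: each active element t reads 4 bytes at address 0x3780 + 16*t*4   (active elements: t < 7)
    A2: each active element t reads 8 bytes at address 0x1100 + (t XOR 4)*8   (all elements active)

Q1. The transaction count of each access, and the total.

A1: 4 transactions
A2: 1 transaction

Answer: 4,1; total 5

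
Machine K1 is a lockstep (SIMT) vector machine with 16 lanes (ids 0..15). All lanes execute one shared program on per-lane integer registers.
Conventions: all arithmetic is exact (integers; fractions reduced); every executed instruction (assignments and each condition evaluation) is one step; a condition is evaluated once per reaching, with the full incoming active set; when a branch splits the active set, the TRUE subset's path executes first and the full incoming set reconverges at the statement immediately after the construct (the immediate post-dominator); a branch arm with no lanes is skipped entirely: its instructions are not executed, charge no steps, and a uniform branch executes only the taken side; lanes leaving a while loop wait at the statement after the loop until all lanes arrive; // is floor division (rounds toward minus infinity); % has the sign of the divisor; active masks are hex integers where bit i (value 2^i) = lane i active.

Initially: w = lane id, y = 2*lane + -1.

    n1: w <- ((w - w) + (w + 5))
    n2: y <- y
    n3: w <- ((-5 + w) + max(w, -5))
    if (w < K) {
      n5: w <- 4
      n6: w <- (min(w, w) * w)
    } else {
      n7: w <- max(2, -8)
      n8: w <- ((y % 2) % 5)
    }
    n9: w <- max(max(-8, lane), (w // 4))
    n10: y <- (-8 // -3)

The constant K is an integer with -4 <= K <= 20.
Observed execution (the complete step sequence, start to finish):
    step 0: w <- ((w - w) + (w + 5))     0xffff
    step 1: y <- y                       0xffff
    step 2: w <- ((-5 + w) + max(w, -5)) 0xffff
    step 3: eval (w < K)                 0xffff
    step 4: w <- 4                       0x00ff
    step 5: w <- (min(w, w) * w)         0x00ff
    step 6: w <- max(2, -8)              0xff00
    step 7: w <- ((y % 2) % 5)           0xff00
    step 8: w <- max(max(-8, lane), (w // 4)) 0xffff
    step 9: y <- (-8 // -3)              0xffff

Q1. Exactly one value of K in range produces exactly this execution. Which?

Answer: K = 20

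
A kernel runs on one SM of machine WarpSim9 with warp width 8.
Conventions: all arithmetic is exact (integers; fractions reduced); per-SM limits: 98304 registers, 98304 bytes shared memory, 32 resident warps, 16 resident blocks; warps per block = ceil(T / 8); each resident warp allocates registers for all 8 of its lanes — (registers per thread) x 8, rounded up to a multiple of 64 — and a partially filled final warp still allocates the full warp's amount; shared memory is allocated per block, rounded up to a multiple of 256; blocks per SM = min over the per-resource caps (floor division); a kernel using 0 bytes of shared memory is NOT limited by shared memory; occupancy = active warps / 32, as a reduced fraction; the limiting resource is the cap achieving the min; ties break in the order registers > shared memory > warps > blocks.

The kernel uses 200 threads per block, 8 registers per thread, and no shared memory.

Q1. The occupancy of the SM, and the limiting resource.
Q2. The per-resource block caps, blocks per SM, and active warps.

Answer: occupancy 25/32, limited by warps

registers: 61 blocks
shared memory: no limit (kernel uses none)
warps: 1 block
blocks: 16 blocks

Answer: 1 block, 25 active warps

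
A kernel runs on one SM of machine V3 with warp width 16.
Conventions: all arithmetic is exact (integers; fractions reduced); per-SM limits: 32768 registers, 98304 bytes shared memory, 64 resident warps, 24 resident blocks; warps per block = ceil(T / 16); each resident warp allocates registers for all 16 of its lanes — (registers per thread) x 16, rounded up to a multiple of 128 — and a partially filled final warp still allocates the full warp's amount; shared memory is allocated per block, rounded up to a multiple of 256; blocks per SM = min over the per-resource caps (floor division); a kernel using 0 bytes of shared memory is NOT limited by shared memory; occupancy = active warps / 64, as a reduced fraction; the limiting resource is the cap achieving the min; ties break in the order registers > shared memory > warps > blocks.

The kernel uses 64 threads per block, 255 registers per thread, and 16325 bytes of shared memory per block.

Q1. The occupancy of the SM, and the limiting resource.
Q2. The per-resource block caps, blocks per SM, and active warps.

Answer: occupancy 1/8, limited by registers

registers: 2 blocks
shared memory: 6 blocks
warps: 16 blocks
blocks: 24 blocks

Answer: 2 blocks, 8 active warps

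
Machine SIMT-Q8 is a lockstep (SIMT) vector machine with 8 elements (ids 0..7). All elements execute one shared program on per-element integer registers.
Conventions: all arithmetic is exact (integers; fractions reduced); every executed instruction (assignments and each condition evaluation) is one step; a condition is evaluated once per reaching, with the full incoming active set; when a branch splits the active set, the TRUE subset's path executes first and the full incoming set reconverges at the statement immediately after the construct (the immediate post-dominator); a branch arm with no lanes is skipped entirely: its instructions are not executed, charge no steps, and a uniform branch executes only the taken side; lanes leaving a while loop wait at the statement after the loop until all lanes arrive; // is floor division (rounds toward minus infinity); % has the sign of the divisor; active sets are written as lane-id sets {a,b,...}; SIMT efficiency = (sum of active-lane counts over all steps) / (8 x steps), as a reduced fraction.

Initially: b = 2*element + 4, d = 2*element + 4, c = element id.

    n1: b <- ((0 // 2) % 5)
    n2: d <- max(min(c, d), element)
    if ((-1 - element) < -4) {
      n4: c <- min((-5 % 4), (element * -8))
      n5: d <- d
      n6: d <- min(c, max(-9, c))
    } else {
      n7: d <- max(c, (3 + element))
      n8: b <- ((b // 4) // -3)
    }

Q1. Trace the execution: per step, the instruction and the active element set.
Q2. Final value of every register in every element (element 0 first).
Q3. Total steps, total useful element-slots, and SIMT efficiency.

step 0: b <- ((0 // 2) % 5)          {0,1,2,3,4,5,6,7}
step 1: d <- max(min(c, d), element) {0,1,2,3,4,5,6,7}
step 2: eval ((-1 - element) < -4)   {0,1,2,3,4,5,6,7}
step 3: c <- min((-5 % 4), (element * -8)) {4,5,6,7}
step 4: d <- d                       {4,5,6,7}
step 5: d <- min(c, max(-9, c))      {4,5,6,7}
step 6: d <- max(c, (3 + element))   {0,1,2,3}
step 7: b <- ((b // 4) // -3)        {0,1,2,3}

Answer: 8 steps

b: 0,0,0,0,0,0,0,0
d: 3,4,5,6,-32,-40,-48,-56
c: 0,1,2,3,-32,-40,-48,-56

steps = 8; useful = 44; efficiency = 44/64 = 11/16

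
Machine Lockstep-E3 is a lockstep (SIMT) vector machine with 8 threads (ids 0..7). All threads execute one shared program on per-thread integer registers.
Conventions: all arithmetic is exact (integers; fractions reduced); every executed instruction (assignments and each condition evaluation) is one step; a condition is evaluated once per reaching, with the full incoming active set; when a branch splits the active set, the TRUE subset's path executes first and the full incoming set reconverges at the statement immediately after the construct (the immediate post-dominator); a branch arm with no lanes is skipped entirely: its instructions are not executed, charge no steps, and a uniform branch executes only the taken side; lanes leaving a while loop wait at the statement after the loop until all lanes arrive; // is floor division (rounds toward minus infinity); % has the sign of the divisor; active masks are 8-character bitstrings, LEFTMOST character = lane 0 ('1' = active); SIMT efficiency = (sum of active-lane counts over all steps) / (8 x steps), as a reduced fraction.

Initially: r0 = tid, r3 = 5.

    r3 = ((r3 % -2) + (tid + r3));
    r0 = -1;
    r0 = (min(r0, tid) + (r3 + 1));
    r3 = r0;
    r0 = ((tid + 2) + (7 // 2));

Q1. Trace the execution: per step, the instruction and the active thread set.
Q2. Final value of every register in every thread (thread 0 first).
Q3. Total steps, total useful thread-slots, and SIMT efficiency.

step 0: r3 <- ((r3 % -2) + (tid + r3)) 11111111
step 1: r0 <- -1                     11111111
step 2: r0 <- (min(r0, tid) + (r3 + 1)) 11111111
step 3: r3 <- r0                     11111111
step 4: r0 <- ((tid + 2) + (7 // 2)) 11111111

Answer: 5 steps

r0: 5,6,7,8,9,10,11,12
r3: 4,5,6,7,8,9,10,11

steps = 5; useful = 40; efficiency = 40/40 = 1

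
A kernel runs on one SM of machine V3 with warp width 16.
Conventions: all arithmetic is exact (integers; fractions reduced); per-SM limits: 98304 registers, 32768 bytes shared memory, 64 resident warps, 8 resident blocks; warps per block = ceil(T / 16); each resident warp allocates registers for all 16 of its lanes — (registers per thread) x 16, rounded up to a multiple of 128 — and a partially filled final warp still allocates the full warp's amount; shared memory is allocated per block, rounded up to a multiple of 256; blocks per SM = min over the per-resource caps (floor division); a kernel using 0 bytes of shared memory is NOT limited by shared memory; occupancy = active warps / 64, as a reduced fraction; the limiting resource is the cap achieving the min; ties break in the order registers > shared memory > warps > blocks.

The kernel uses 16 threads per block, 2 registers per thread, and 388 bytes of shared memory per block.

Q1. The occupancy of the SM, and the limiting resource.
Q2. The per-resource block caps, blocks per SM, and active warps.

Answer: occupancy 1/8, limited by blocks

registers: 768 blocks
shared memory: 64 blocks
warps: 64 blocks
blocks: 8 blocks

Answer: 8 blocks, 8 active warps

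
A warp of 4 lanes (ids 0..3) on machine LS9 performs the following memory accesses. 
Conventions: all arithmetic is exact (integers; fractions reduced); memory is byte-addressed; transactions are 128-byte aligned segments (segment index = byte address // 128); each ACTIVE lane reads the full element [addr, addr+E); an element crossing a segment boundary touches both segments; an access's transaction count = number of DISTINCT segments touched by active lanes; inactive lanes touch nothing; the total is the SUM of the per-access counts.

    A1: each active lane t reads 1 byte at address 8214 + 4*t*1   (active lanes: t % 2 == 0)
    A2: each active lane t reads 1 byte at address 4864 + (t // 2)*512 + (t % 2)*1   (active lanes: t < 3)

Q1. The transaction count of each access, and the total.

A1: 1 transaction
A2: 2 transactions

Answer: 1,2; total 3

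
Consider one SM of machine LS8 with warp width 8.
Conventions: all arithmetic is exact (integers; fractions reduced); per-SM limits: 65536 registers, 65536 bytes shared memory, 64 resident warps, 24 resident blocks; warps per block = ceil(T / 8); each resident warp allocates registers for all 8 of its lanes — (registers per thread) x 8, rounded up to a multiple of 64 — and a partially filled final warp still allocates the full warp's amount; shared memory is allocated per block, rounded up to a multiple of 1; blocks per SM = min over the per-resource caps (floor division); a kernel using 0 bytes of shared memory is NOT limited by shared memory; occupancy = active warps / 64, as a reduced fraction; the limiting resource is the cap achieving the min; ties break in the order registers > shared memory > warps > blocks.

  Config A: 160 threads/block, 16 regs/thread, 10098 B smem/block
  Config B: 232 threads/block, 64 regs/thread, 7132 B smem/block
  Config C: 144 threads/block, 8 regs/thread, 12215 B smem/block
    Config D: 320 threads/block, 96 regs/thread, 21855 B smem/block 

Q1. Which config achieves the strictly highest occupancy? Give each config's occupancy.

occupancies: A 15/16, B 29/32, C 27/32, D 5/8

Answer: A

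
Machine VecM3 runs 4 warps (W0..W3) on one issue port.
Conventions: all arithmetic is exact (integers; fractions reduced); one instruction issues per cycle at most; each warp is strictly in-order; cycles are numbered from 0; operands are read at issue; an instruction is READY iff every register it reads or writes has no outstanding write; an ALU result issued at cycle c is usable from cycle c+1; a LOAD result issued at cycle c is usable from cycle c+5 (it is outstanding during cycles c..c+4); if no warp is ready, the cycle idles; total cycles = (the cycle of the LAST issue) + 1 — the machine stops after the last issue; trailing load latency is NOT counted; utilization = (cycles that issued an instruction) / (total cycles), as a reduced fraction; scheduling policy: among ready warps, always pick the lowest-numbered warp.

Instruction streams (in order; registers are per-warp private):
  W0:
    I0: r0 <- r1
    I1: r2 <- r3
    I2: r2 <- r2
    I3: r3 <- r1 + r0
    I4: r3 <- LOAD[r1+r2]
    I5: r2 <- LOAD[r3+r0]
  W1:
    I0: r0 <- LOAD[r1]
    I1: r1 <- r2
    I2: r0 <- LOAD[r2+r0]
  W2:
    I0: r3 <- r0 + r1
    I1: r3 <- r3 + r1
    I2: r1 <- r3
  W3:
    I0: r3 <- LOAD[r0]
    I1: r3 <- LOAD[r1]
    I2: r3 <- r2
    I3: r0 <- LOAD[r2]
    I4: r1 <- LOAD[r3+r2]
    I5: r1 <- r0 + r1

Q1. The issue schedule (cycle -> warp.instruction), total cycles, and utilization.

cycle 0: W0.I0
cycle 1: W0.I1
cycle 2: W0.I2
cycle 3: W0.I3
cycle 4: W0.I4
cycle 5: W1.I0
cycle 6: W1.I1
cycle 7: W2.I0
cycle 8: W2.I1
cycle 9: W0.I5
cycle 10: W1.I2
cycle 11: W2.I2
cycle 12: W3.I0
cycle 13: idle
cycle 14: idle
cycle 15: idle
cycle 16: idle
cycle 17: W3.I1
cycle 18: idle
cycle 19: idle
cycle 20: idle
cycle 21: idle
cycle 22: W3.I2
cycle 23: W3.I3
cycle 24: W3.I4
cycle 25: idle
cycle 26: idle
cycle 27: idle
cycle 28: idle
cycle 29: W3.I5

Answer: 30 cycles, utilization 3/5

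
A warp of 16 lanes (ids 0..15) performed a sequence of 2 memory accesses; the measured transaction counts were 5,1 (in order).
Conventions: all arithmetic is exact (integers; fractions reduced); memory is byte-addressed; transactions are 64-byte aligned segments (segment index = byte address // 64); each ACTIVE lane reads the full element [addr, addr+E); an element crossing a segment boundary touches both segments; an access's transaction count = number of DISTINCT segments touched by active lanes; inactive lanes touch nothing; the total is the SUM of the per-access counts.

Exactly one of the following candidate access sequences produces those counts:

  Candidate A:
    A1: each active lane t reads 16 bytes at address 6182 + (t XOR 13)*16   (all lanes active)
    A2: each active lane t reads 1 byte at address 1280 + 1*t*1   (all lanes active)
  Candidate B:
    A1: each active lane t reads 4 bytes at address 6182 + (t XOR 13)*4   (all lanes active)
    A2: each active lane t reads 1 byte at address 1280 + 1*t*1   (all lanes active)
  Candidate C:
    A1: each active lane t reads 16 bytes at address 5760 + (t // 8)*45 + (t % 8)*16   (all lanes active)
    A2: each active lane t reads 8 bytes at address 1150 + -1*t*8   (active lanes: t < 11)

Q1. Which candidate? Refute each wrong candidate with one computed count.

B: A1 gives 2 transactions, not 5
C: A1 gives 3 transactions, not 5
A: all counts match (5,1)

Answer: A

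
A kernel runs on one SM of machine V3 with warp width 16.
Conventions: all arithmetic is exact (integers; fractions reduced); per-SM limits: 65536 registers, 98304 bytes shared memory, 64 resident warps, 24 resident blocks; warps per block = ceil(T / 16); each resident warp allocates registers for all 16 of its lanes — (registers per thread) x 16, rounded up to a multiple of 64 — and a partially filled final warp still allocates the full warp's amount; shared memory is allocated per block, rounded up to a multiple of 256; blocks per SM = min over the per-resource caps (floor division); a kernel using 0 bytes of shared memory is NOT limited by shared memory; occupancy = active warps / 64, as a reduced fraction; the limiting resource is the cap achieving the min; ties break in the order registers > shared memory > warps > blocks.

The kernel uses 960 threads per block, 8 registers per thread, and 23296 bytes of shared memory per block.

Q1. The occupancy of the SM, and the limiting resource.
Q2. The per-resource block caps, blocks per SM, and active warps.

Answer: occupancy 15/16, limited by warps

registers: 8 blocks
shared memory: 4 blocks
warps: 1 block
blocks: 24 blocks

Answer: 1 block, 60 active warps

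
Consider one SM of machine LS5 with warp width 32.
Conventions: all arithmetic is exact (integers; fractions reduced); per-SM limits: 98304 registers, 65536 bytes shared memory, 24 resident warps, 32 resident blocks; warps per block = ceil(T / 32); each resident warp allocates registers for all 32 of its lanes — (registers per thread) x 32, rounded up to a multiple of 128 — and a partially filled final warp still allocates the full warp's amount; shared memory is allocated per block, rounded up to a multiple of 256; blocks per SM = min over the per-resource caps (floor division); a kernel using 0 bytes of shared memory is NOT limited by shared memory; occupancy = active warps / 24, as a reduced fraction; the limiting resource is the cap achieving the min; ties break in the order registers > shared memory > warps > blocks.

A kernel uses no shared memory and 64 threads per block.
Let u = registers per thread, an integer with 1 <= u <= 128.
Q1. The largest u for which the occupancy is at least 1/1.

Answer: u = 128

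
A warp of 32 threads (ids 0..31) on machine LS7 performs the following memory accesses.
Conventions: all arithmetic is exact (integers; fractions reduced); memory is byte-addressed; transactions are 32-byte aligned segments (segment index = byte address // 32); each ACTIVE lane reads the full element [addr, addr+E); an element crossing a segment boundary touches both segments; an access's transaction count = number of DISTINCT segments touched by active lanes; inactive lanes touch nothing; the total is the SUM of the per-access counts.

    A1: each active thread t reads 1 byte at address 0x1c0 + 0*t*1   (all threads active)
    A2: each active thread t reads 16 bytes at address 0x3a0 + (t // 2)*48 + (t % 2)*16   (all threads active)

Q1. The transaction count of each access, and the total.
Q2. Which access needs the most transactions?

A1: 1 transaction
A2: 24 transactions

Answer: 1,24; total 25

Answer: A2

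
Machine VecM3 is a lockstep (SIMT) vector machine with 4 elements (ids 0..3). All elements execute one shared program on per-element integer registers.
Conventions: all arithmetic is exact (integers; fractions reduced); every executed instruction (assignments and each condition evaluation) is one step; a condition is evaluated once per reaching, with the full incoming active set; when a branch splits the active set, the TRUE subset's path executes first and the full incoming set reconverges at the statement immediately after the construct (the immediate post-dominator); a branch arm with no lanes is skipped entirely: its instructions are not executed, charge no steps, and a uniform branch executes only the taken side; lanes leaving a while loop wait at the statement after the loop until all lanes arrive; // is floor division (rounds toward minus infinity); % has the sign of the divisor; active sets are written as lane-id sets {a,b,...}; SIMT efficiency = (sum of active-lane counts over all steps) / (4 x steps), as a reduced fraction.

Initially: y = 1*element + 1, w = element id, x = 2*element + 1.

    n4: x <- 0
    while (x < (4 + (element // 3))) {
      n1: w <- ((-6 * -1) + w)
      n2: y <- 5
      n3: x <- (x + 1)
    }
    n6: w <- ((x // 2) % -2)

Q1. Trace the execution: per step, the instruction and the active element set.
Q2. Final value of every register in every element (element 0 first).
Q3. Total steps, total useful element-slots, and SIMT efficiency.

step 0: x <- 0                       {0,1,2,3}
step 1: eval (x < (4 + (element // 3))) {0,1,2,3}
step 2: w <- ((-6 * -1) + w)         {0,1,2,3}
step 3: y <- 5                       {0,1,2,3}
step 4: x <- (x + 1)                 {0,1,2,3}
step 5: eval (x < (4 + (element // 3))) {0,1,2,3}
step 6: w <- ((-6 * -1) + w)         {0,1,2,3}
step 7: y <- 5                       {0,1,2,3}
step 8: x <- (x + 1)                 {0,1,2,3}
step 9: eval (x < (4 + (element // 3))) {0,1,2,3}
step 10: w <- ((-6 * -1) + w)         {0,1,2,3}
step 11: y <- 5                       {0,1,2,3}
step 12: x <- (x + 1)                 {0,1,2,3}
step 13: eval (x < (4 + (element // 3))) {0,1,2,3}
step 14: w <- ((-6 * -1) + w)         {0,1,2,3}
step 15: y <- 5                       {0,1,2,3}
step 16: x <- (x + 1)                 {0,1,2,3}
step 17: eval (x < (4 + (element // 3))) {0,1,2,3}
step 18: w <- ((-6 * -1) + w)         {3}
step 19: y <- 5                       {3}
step 20: x <- (x + 1)                 {3}
step 21: eval (x < (4 + (element // 3))) {3}
step 22: w <- ((x // 2) % -2)         {0,1,2,3}

Answer: 23 steps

y: 5,5,5,5
w: 0,0,0,0
x: 4,4,4,5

steps = 23; useful = 80; efficiency = 80/92 = 20/23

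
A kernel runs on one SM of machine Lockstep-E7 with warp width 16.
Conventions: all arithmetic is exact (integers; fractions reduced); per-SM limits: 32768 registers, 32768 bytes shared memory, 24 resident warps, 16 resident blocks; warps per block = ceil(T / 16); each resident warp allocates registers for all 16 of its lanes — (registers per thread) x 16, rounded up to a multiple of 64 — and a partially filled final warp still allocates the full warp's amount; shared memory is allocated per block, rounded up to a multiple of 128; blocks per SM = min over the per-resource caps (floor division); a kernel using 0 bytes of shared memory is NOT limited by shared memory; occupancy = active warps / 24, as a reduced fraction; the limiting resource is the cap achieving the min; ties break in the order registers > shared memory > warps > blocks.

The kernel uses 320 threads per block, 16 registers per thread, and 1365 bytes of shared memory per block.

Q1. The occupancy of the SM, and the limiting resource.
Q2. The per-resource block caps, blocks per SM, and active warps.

Answer: occupancy 5/6, limited by warps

registers: 6 blocks
shared memory: 23 blocks
warps: 1 block
blocks: 16 blocks

Answer: 1 block, 20 active warps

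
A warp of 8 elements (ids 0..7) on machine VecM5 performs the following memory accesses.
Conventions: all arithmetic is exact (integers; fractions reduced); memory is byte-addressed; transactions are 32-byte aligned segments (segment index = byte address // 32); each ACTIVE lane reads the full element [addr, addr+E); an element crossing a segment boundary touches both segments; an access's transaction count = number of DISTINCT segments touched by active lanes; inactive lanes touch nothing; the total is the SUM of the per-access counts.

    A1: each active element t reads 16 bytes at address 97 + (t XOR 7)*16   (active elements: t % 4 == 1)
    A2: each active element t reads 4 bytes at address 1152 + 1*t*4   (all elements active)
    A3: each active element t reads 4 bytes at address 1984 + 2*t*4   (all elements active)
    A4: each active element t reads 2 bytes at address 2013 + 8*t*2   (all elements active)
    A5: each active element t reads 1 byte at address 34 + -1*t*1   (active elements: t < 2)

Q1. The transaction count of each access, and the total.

A1: 2 transactions
A2: 1 transaction
A3: 2 transactions
A4: 5 transactions
A5: 1 transaction

Answer: 2,1,2,5,1; total 11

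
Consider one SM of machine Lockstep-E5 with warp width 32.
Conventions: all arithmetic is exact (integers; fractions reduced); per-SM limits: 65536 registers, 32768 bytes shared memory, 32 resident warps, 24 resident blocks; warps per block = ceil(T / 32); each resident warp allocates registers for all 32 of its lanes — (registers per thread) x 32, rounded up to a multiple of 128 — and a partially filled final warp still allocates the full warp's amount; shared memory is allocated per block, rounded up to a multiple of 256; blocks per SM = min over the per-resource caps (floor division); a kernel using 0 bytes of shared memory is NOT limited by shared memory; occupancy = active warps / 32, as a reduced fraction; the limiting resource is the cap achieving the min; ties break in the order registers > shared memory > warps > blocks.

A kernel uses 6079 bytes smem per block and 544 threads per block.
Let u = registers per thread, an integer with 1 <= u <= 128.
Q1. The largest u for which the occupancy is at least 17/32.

Answer: u = 120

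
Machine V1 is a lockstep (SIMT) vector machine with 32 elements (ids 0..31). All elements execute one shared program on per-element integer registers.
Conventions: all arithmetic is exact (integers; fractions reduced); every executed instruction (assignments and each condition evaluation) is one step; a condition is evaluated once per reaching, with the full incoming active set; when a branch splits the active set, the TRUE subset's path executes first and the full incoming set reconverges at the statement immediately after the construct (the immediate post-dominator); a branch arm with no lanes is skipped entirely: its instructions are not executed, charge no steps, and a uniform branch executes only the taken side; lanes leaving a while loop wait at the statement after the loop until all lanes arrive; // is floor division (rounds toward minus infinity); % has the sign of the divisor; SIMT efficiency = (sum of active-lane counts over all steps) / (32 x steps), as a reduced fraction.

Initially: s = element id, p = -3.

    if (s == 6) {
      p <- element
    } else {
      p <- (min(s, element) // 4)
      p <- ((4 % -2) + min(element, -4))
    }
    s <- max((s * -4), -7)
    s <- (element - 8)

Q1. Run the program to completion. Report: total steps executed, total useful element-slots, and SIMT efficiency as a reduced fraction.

Answer: 6 steps, 159 useful, 53/64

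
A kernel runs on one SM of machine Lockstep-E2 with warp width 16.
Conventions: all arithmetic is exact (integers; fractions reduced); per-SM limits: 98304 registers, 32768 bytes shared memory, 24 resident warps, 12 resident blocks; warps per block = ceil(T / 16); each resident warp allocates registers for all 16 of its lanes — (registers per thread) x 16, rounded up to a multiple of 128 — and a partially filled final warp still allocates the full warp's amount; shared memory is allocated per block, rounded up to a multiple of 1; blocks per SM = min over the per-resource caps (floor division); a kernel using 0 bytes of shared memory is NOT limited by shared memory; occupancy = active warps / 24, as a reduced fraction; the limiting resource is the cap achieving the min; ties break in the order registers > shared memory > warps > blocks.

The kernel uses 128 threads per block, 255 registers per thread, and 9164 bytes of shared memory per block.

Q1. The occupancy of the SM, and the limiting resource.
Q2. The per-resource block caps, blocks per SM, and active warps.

Answer: occupancy 1, limited by registers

registers: 3 blocks
shared memory: 3 blocks
warps: 3 blocks
blocks: 12 blocks

Answer: 3 blocks, 24 active warps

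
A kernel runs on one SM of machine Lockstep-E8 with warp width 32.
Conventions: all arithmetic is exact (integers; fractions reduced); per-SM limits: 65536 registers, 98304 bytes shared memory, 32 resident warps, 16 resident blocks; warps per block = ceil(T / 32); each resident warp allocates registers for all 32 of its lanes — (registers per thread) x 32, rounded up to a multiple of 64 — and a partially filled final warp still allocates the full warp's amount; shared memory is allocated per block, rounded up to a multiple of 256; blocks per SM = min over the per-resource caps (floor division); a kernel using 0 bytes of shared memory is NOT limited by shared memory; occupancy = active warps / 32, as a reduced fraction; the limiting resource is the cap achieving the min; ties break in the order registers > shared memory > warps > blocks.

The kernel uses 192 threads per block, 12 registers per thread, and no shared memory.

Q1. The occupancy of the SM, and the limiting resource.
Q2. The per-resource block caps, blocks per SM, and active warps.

Answer: occupancy 15/16, limited by warps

registers: 28 blocks
shared memory: no limit (kernel uses none)
warps: 5 blocks
blocks: 16 blocks

Answer: 5 blocks, 30 active warps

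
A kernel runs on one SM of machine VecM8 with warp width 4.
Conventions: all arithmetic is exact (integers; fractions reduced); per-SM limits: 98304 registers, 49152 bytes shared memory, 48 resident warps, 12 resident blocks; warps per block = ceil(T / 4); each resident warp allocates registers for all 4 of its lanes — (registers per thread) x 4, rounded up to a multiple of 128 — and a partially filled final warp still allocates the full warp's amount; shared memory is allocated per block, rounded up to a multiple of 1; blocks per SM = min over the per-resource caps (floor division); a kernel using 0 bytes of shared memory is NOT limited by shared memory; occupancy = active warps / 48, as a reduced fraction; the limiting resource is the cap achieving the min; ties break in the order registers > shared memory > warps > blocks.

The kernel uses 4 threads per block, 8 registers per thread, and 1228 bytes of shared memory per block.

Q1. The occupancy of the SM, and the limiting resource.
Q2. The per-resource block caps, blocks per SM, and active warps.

Answer: occupancy 1/4, limited by blocks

registers: 768 blocks
shared memory: 40 blocks
warps: 48 blocks
blocks: 12 blocks

Answer: 12 blocks, 12 active warps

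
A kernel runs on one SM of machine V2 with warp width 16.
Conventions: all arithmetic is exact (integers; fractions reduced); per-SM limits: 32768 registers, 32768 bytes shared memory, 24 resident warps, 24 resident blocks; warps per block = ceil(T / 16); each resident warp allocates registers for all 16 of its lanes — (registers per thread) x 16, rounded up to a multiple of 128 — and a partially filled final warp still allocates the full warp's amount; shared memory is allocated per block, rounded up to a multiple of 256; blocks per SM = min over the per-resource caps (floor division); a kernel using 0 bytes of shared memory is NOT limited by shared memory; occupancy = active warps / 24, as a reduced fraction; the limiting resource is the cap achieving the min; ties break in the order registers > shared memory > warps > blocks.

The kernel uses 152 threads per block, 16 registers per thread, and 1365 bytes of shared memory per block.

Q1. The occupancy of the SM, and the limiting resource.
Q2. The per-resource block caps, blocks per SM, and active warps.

Answer: occupancy 5/6, limited by warps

registers: 12 blocks
shared memory: 21 blocks
warps: 2 blocks
blocks: 24 blocks

Answer: 2 blocks, 20 active warps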